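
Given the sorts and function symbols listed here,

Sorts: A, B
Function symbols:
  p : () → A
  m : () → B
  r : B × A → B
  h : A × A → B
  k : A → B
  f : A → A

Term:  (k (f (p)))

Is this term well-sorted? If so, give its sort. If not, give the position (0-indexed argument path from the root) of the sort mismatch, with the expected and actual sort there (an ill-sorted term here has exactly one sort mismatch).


    (p) : A
  (f (p)) : A
(k (f (p))) : B

well-sorted; sort = B


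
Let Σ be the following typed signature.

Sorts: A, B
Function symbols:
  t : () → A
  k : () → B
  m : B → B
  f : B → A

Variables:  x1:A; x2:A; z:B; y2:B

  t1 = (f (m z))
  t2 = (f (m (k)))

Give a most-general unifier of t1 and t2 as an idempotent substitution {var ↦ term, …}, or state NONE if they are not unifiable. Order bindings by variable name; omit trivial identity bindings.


{z ↦ (k)}


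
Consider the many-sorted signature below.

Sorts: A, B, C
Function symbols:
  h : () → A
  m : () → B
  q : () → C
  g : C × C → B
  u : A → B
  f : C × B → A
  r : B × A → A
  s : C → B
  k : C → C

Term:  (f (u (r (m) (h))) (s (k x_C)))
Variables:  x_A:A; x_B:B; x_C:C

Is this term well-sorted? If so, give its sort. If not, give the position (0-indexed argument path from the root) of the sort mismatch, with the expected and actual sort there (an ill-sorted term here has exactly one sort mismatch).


ill-sorted at position [0]: expected C, got B

      (m) : B
      (h) : A
    (r (m) (h)) : A
  (u (r (m) (h))) : B
      x_C : C
    (k x_C) : C
  (s (k x_C)) : B
(f (u (r (m) (h))) (s (k x_C))) : ✗ arg 0 at [0] has sort B, expected C


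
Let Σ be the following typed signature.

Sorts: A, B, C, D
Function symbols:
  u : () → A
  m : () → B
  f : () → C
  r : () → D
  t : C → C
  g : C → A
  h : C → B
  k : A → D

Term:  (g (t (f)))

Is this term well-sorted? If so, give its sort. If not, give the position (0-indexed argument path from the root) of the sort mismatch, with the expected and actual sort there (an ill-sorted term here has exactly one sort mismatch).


well-sorted; sort = A

    (f) : C
  (t (f)) : C
(g (t (f))) : A


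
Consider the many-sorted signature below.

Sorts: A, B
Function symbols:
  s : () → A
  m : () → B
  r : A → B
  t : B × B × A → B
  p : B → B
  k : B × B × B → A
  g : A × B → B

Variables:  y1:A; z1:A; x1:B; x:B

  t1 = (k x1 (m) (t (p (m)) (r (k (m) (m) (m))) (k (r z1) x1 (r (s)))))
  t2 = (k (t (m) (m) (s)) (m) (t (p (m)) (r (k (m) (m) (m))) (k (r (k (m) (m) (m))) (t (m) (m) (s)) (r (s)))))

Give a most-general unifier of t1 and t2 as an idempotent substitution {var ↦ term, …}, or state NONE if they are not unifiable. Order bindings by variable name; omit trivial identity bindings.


{x1 ↦ (t (m) (m) (s)), z1 ↦ (k (m) (m) (m))}


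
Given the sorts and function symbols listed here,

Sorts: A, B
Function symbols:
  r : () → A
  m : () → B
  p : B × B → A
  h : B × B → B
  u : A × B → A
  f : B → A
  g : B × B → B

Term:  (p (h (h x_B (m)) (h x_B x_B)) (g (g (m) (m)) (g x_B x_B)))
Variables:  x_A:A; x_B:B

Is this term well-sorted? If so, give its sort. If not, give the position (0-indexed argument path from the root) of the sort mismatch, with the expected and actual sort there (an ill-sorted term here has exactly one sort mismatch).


      x_B : B
      (m) : B
    (h x_B (m)) : B
      x_B : B
      x_B : B
    (h x_B x_B) : B
  (h (h x_B (m)) (h x_B x_B)) : B
      (m) : B
      (m) : B
    (g (m) (m)) : B
      x_B : B
      x_B : B
    (g x_B x_B) : B
  (g (g (m) (m)) (g x_B x_B)) : B
(p (h (h x_B (m)) (h x_B x_B)) (g (g (m) (m)) (g x_B x_B))) : A

well-sorted; sort = A


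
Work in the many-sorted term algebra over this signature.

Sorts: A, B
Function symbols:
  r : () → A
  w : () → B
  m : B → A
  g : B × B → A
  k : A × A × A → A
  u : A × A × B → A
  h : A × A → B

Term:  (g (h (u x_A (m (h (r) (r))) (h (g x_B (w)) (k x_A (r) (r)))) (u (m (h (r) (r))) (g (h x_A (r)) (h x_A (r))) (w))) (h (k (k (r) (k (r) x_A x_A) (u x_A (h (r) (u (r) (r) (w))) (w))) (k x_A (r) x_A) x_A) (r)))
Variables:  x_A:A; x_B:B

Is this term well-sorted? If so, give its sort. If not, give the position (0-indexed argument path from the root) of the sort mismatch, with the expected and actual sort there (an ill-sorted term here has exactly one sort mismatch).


      x_A : A
          (r) : A
          (r) : A
        (h (r) (r)) : B
      (m (h (r) (r))) : A
          x_B : B
          (w) : B
        (g x_B (w)) : A
          x_A : A
          (r) : A
          (r) : A
        (k x_A (r) (r)) : A
      (h (g x_B (w)) (k x_A (r) (r))) : B
    (u x_A (m (h (r) (r))) (h (g x_B (w)) (k x_A (r) (r)))) : A
          (r) : A
          (r) : A
        (h (r) (r)) : B
      (m (h (r) (r))) : A
          x_A : A
          (r) : A
        (h x_A (r)) : B
          x_A : A
          (r) : A
        (h x_A (r)) : B
      (g (h x_A (r)) (h x_A (r))) : A
      (w) : B
    (u (m (h (r) (r))) (g (h x_A (r)) (h x_A (r))) (w)) : A
  (h (u x_A (m (h (r) (r))) (h (g x_B (w)) (k x_A (r) (r)))) (u (m (h (r) (r))) (g (h x_A (r)) (h x_A (r))) (w))) : B
        (r) : A
          (r) : A
          x_A : A
          x_A : A
        (k (r) x_A x_A) : A
          x_A : A
            (r) : A
              (r) : A
              (r) : A
              (w) : B
            (u (r) (r) (w)) : A
          (h (r) (u (r) (r) (w))) : B
          (w) : B
        (u x_A (h (r) (u (r) (r) (w))) (w)) : ✗ arg 1 at [1, 0, 0, 2, 1] has sort B, expected A
        x_A : A
        (r) : A
        x_A : A
      (k x_A (r) x_A) : A
      x_A : A
    (r) : A

ill-sorted at position [1, 0, 0, 2, 1]: expected A, got B


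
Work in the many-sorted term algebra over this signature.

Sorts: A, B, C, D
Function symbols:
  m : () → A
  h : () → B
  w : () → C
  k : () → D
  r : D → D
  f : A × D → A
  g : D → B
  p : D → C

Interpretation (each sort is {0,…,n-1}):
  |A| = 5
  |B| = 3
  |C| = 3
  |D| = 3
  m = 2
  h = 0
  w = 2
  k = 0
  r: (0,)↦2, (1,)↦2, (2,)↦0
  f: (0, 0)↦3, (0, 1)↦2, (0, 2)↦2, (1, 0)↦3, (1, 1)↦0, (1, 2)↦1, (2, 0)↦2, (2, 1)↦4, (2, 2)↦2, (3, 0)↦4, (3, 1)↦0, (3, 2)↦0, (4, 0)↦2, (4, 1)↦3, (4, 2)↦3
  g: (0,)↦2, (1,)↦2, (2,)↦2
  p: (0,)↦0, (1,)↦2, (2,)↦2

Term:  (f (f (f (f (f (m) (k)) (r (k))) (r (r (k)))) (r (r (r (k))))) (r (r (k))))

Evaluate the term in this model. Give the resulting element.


  m = 2
  k = 0
  (f (m) (k)) = f(2, 0) = 2
  k = 0
  (r (k)) = r(0,) = 2
  (f (f (m) (k)) (r (k))) = f(2, 2) = 2
  k = 0
  (r (k)) = r(0,) = 2
  (r (r (k))) = r(2,) = 0
  (f (f (f (m) (k)) (r (k))) (r (r (k)))) = f(2, 0) = 2
  k = 0
  (r (k)) = r(0,) = 2
  (r (r (k))) = r(2,) = 0
  (r (r (r (k)))) = r(0,) = 2
  (f (f (f (f (m) (k)) (r (k))) (r (r (k)))) (r (r (r (k))))) = f(2, 2) = 2
  k = 0
  (r (k)) = r(0,) = 2
  (r (r (k))) = r(2,) = 0
  (f (f (f (f (f (m) (k)) (r (k))) (r (r (k)))) (r (r (r (k))))) (r (r (k)))) = f(2, 0) = 2

value = 2


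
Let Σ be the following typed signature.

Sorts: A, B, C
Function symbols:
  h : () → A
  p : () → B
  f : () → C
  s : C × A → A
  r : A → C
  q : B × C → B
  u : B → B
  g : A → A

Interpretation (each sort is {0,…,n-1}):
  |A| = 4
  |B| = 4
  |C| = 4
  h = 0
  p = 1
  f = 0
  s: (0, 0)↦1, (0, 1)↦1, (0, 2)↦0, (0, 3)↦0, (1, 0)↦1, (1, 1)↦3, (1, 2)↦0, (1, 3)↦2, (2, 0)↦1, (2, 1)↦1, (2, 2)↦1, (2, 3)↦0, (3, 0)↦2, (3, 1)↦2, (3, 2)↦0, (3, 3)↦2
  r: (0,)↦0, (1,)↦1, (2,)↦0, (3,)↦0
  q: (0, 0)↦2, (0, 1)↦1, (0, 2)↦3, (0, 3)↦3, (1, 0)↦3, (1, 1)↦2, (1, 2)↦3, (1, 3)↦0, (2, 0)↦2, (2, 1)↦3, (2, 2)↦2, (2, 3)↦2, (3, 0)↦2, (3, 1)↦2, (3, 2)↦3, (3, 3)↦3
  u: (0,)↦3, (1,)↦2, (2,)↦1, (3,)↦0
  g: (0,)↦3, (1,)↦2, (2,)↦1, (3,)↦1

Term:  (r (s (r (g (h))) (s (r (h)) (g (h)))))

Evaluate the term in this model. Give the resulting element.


  h = 0
  (g (h)) = g(0,) = 3
  (r (g (h))) = r(3,) = 0
  h = 0
  (r (h)) = r(0,) = 0
  h = 0
  (g (h)) = g(0,) = 3
  (s (r (h)) (g (h))) = s(0, 3) = 0
  (s (r (g (h))) (s (r (h)) (g (h)))) = s(0, 0) = 1
  (r (s (r (g (h))) (s (r (h)) (g (h))))) = r(1,) = 1

value = 1


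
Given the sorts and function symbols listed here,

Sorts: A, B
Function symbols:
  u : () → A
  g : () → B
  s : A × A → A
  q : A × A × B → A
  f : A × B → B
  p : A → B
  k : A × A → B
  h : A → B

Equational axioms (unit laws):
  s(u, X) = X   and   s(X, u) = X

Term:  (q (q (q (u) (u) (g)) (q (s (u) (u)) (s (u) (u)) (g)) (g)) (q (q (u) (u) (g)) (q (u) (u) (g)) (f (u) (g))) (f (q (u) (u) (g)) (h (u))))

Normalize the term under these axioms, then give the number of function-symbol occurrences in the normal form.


1. (q (q (q (u) (u) (g)) (q (s (u) (u)) (s (u) (u)) (g)) (g)) (q (q (u) (u) (g)) (q (u) (u) (g)) (f (u) (g))) (f (q (u) (u) (g)) (h (u))))  →  (q (q (q (u) (u) (g)) (q (u) (s (u) (u)) (g)) (g)) (q (q (u) (u) (g)) (q (u) (u) (g)) (f (u) (g))) (f (q (u) (u) (g)) (h (u))))
2. (q (q (q (u) (u) (g)) (q (u) (s (u) (u)) (g)) (g)) (q (q (u) (u) (g)) (q (u) (u) (g)) (f (u) (g))) (f (q (u) (u) (g)) (h (u))))  →  (q (q (q (u) (u) (g)) (q (u) (u) (g)) (g)) (q (q (u) (u) (g)) (q (u) (u) (g)) (f (u) (g))) (f (q (u) (u) (g)) (h (u))))
normal form: (q (q (q (u) (u) (g)) (q (u) (u) (g)) (g)) (q (q (u) (u) (g)) (q (u) (u) (g)) (f (u) (g))) (f (q (u) (u) (g)) (h (u))))

size = 30


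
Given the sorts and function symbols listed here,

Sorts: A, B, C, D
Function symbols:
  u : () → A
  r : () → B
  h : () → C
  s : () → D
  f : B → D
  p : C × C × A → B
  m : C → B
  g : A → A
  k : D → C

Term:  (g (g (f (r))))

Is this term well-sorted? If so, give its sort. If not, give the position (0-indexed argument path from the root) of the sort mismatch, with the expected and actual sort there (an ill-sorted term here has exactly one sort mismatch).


      (r) : B
    (f (r)) : D
  (g (f (r))) : ✗ arg 0 at [0, 0] has sort D, expected A

ill-sorted at position [0, 0]: expected A, got D


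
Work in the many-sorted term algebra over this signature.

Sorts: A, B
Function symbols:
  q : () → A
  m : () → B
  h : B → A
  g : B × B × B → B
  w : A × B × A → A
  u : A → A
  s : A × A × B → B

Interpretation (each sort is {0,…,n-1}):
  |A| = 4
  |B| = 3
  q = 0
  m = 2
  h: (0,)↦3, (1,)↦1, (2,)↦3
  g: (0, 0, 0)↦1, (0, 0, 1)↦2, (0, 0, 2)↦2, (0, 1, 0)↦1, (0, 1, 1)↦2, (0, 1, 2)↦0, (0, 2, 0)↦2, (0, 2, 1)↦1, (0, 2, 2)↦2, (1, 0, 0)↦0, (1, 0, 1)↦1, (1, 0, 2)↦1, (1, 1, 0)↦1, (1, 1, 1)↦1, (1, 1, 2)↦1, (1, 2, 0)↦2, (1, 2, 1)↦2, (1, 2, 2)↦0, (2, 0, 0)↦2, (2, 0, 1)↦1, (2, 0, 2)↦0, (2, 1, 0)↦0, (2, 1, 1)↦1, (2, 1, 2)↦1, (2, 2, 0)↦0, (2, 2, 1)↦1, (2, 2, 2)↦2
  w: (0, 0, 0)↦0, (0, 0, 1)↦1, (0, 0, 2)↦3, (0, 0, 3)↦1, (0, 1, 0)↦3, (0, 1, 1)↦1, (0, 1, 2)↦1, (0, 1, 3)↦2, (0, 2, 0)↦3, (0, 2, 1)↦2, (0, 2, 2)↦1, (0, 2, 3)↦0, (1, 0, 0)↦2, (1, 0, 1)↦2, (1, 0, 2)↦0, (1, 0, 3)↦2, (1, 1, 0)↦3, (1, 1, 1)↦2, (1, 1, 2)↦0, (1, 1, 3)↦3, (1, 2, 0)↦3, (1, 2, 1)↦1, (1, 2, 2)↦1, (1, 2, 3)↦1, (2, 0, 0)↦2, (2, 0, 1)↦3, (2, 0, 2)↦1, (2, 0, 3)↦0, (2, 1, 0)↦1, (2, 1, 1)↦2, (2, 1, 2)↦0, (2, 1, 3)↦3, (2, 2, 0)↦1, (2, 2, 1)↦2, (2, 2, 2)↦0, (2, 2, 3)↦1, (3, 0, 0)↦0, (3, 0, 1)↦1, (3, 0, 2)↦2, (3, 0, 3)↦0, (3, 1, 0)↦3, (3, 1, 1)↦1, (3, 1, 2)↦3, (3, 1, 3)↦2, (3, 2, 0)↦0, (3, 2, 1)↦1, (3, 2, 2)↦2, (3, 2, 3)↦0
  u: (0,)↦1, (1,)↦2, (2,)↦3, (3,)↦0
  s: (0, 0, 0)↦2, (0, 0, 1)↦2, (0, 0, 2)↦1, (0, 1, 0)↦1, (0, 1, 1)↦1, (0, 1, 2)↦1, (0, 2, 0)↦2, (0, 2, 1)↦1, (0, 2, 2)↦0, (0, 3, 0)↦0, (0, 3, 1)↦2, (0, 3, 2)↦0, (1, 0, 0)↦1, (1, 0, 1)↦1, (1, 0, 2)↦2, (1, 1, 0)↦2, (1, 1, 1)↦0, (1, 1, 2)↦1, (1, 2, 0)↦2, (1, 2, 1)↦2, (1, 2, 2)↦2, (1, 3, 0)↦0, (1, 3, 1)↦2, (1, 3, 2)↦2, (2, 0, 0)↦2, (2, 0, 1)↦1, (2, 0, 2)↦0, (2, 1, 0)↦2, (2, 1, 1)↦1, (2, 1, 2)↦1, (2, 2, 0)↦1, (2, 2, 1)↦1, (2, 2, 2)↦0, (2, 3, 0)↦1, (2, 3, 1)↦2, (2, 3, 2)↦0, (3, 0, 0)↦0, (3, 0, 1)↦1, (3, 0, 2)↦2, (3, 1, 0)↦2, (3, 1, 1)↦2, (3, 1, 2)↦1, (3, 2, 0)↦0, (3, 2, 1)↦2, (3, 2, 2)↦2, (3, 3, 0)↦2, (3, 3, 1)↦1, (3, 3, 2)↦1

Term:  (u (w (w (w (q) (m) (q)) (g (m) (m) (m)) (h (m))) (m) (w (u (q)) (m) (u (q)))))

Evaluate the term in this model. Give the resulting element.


value = 3

  q = 0
  m = 2
  q = 0
  (w (q) (m) (q)) = w(0, 2, 0) = 3
  m = 2
  m = 2
  m = 2
  (g (m) (m) (m)) = g(2, 2, 2) = 2
  m = 2
  (h (m)) = h(2,) = 3
  (w (w (q) (m) (q)) (g (m) (m) (m)) (h (m))) = w(3, 2, 3) = 0
  m = 2
  q = 0
  (u (q)) = u(0,) = 1
  m = 2
  q = 0
  (u (q)) = u(0,) = 1
  (w (u (q)) (m) (u (q))) = w(1, 2, 1) = 1
  (w (w (w (q) (m) (q)) (g (m) (m) (m)) (h (m))) (m) (w (u (q)) (m) (u (q)))) = w(0, 2, 1) = 2
  (u (w (w (w (q) (m) (q)) (g (m) (m) (m)) (h (m))) (m) (w (u (q)) (m) (u (q))))) = u(2,) = 3


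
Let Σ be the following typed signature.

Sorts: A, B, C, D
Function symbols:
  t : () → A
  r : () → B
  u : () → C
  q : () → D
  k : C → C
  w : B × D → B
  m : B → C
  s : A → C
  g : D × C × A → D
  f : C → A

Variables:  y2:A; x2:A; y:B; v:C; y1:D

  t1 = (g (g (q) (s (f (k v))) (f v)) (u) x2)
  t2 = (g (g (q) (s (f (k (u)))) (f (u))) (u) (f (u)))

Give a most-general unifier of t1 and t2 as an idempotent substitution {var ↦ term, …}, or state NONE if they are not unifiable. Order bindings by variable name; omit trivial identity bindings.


{v ↦ (u), x2 ↦ (f (u))}


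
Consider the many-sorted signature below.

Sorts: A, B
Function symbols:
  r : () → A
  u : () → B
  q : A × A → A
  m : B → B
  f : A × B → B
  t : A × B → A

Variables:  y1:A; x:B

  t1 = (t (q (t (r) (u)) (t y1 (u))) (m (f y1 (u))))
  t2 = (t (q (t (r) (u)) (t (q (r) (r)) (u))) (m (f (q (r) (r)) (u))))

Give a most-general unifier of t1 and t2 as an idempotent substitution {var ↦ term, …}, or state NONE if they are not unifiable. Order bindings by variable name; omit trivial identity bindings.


{y1 ↦ (q (r) (r))}


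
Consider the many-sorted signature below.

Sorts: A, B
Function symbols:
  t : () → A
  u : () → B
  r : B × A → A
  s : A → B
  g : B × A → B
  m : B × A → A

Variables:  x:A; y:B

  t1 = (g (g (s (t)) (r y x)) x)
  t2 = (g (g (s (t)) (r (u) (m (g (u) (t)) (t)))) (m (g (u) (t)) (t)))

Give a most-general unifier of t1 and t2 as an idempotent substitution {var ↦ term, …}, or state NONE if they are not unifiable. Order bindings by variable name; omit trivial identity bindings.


{x ↦ (m (g (u) (t)) (t)), y ↦ (u)}


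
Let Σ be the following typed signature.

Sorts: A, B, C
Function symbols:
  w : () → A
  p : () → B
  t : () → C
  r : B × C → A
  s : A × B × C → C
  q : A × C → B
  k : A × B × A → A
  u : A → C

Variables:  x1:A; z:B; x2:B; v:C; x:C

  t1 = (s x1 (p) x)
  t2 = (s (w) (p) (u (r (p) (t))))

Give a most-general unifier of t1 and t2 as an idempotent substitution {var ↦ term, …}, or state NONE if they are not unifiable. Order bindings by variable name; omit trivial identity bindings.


{x ↦ (u (r (p) (t))), x1 ↦ (w)}


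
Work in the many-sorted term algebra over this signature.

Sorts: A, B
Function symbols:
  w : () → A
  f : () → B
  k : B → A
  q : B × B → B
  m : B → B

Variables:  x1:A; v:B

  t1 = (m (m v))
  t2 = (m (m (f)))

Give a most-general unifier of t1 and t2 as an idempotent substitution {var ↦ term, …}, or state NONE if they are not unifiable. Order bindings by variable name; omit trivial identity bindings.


{v ↦ (f)}


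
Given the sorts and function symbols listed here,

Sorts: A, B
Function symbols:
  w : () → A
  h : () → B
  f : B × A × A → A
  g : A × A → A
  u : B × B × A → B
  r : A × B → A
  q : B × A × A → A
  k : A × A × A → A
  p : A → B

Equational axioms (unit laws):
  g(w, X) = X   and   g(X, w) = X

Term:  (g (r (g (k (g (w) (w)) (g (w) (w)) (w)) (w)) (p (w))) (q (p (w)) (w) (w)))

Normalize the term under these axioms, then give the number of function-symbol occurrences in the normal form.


size = 13

1. (g (r (g (k (g (w) (w)) (g (w) (w)) (w)) (w)) (p (w))) (q (p (w)) (w) (w)))  →  (g (r (k (g (w) (w)) (g (w) (w)) (w)) (p (w))) (q (p (w)) (w) (w)))
2. (g (r (k (g (w) (w)) (g (w) (w)) (w)) (p (w))) (q (p (w)) (w) (w)))  →  (g (r (k (w) (g (w) (w)) (w)) (p (w))) (q (p (w)) (w) (w)))
3. (g (r (k (w) (g (w) (w)) (w)) (p (w))) (q (p (w)) (w) (w)))  →  (g (r (k (w) (w) (w)) (p (w))) (q (p (w)) (w) (w)))
normal form: (g (r (k (w) (w) (w)) (p (w))) (q (p (w)) (w) (w)))


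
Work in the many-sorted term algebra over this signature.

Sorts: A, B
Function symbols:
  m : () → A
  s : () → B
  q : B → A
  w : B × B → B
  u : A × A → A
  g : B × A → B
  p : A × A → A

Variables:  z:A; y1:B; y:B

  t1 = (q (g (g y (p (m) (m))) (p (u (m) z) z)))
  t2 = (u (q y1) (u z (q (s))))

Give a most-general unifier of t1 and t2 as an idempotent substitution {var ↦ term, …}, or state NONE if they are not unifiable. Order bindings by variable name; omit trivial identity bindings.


NONE (not unifiable)

head clash or occurs-check failure — not unifiable


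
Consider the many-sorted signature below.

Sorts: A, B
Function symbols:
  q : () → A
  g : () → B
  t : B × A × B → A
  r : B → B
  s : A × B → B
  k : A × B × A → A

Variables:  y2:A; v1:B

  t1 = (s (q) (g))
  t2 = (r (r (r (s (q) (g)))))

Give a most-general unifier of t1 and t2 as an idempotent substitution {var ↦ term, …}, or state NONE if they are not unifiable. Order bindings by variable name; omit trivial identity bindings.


head clash or occurs-check failure — not unifiable

NONE (not unifiable)


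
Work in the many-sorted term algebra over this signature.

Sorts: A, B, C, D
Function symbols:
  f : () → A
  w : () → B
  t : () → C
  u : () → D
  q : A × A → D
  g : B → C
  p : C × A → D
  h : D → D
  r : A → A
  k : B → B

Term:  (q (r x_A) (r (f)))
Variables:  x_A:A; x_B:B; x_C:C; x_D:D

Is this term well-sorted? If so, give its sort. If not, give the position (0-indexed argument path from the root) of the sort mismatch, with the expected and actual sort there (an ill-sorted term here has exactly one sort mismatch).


    x_A : A
  (r x_A) : A
    (f) : A
  (r (f)) : A
(q (r x_A) (r (f))) : D

well-sorted; sort = D


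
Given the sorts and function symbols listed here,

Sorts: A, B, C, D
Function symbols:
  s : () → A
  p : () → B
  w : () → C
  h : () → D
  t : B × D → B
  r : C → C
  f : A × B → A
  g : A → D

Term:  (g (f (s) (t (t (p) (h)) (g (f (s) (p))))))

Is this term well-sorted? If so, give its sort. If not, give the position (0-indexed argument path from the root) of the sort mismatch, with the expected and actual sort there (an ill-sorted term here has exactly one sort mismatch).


well-sorted; sort = D

    (s) : A
        (p) : B
        (h) : D
      (t (p) (h)) : B
          (s) : A
          (p) : B
        (f (s) (p)) : A
      (g (f (s) (p))) : D
    (t (t (p) (h)) (g (f (s) (p)))) : B
  (f (s) (t (t (p) (h)) (g (f (s) (p))))) : A
(g (f (s) (t (t (p) (h)) (g (f (s) (p)))))) : D


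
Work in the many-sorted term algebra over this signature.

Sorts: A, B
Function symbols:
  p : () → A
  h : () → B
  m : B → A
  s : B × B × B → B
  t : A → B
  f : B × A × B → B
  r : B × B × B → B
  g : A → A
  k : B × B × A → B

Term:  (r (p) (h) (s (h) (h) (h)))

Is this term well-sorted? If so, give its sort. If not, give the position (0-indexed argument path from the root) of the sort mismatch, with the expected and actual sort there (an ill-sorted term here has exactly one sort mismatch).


  (p) : A
  (h) : B
    (h) : B
    (h) : B
    (h) : B
  (s (h) (h) (h)) : B
(r (p) (h) (s (h) (h) (h))) : ✗ arg 0 at [0] has sort A, expected B

ill-sorted at position [0]: expected B, got A


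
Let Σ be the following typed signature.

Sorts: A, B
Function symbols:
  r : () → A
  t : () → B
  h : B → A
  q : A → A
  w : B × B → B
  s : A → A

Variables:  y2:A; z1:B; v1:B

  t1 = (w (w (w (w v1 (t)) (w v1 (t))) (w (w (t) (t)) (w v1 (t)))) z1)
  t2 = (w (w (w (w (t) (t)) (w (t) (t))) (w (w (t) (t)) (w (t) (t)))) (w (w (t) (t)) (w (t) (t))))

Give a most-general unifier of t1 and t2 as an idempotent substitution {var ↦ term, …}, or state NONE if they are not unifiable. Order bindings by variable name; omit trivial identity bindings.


{v1 ↦ (t), z1 ↦ (w (w (t) (t)) (w (t) (t)))}


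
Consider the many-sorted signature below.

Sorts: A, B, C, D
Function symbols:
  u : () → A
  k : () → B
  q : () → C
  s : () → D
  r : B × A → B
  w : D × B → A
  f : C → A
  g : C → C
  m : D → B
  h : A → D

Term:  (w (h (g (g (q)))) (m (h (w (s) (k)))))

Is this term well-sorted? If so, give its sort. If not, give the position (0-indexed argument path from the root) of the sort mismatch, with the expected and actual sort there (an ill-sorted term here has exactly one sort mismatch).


ill-sorted at position [0, 0]: expected A, got C

        (q) : C
      (g (q)) : C
    (g (g (q))) : C
  (h (g (g (q)))) : ✗ arg 0 at [0, 0] has sort C, expected A
        (s) : D
        (k) : B
      (w (s) (k)) : A
    (h (w (s) (k))) : D
  (m (h (w (s) (k)))) : B


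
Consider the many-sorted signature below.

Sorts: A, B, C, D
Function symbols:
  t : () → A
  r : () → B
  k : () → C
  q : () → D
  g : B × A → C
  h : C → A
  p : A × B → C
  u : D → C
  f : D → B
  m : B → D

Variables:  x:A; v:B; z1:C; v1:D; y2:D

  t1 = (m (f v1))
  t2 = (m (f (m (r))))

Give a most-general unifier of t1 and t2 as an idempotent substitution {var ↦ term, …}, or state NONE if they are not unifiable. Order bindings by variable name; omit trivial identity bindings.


{v1 ↦ (m (r))}


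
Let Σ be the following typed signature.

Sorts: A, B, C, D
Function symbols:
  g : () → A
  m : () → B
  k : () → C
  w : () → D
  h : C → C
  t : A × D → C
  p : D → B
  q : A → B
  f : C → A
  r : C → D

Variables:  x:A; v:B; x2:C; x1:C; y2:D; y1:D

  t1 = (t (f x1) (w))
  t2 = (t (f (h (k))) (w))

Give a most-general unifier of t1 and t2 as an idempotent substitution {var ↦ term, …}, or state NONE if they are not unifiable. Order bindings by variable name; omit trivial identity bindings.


{x1 ↦ (h (k))}


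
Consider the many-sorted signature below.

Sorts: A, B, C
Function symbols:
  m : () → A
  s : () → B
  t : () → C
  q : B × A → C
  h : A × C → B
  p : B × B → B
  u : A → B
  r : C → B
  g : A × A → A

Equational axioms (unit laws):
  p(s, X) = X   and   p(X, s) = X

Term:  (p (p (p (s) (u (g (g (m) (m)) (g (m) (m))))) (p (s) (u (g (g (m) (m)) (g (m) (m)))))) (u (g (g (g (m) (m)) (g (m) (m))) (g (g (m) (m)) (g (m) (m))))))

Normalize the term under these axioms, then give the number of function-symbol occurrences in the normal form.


size = 34

1. (p (p (p (s) (u (g (g (m) (m)) (g (m) (m))))) (p (s) (u (g (g (m) (m)) (g (m) (m)))))) (u (g (g (g (m) (m)) (g (m) (m))) (g (g (m) (m)) (g (m) (m))))))  →  (p (p (u (g (g (m) (m)) (g (m) (m)))) (p (s) (u (g (g (m) (m)) (g (m) (m)))))) (u (g (g (g (m) (m)) (g (m) (m))) (g (g (m) (m)) (g (m) (m))))))
2. (p (p (u (g (g (m) (m)) (g (m) (m)))) (p (s) (u (g (g (m) (m)) (g (m) (m)))))) (u (g (g (g (m) (m)) (g (m) (m))) (g (g (m) (m)) (g (m) (m))))))  →  (p (p (u (g (g (m) (m)) (g (m) (m)))) (u (g (g (m) (m)) (g (m) (m))))) (u (g (g (g (m) (m)) (g (m) (m))) (g (g (m) (m)) (g (m) (m))))))
normal form: (p (p (u (g (g (m) (m)) (g (m) (m)))) (u (g (g (m) (m)) (g (m) (m))))) (u (g (g (g (m) (m)) (g (m) (m))) (g (g (m) (m)) (g (m) (m))))))


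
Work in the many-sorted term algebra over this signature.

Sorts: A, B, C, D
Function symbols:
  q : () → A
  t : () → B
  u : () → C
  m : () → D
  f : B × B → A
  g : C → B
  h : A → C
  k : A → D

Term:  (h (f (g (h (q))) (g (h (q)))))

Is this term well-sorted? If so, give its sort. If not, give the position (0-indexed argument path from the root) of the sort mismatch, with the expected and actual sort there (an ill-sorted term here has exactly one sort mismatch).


        (q) : A
      (h (q)) : C
    (g (h (q))) : B
        (q) : A
      (h (q)) : C
    (g (h (q))) : B
  (f (g (h (q))) (g (h (q)))) : A
(h (f (g (h (q))) (g (h (q))))) : C

well-sorted; sort = C


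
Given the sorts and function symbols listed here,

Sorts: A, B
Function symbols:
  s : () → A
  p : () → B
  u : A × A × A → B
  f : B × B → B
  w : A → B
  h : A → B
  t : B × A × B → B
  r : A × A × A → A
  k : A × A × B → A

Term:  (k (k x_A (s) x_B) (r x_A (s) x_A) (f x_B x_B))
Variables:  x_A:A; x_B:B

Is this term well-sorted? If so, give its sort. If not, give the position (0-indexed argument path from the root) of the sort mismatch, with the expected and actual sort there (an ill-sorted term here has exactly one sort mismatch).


well-sorted; sort = A

    x_A : A
    (s) : A
    x_B : B
  (k x_A (s) x_B) : A
    x_A : A
    (s) : A
    x_A : A
  (r x_A (s) x_A) : A
    x_B : B
    x_B : B
  (f x_B x_B) : B
(k (k x_A (s) x_B) (r x_A (s) x_A) (f x_B x_B)) : A


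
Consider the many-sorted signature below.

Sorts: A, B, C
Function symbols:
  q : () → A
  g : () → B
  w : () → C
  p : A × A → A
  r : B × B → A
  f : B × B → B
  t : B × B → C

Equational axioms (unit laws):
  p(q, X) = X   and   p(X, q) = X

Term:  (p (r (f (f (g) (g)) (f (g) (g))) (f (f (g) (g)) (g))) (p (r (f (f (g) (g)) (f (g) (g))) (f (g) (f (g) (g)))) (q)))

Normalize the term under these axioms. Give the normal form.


1. (p (r (f (f (g) (g)) (f (g) (g))) (f (f (g) (g)) (g))) (p (r (f (f (g) (g)) (f (g) (g))) (f (g) (f (g) (g)))) (q)))  →  (p (r (f (f (g) (g)) (f (g) (g))) (f (f (g) (g)) (g))) (r (f (f (g) (g)) (f (g) (g))) (f (g) (f (g) (g)))))

normal form = (p (r (f (f (g) (g)) (f (g) (g))) (f (f (g) (g)) (g))) (r (f (f (g) (g)) (f (g) (g))) (f (g) (f (g) (g)))))


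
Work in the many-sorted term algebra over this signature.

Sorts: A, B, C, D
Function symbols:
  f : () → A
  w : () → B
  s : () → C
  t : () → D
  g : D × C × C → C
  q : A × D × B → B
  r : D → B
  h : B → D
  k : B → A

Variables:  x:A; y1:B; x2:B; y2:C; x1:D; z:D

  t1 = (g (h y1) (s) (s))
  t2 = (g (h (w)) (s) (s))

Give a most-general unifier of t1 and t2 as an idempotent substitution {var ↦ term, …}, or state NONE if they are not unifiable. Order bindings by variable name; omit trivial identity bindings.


{y1 ↦ (w)}


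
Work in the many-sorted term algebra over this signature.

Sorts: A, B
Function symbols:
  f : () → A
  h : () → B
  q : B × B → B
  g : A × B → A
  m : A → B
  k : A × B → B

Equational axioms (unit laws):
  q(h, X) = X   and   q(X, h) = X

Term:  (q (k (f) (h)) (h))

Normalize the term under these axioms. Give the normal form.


normal form = (k (f) (h))

1. (q (k (f) (h)) (h))  →  (k (f) (h))


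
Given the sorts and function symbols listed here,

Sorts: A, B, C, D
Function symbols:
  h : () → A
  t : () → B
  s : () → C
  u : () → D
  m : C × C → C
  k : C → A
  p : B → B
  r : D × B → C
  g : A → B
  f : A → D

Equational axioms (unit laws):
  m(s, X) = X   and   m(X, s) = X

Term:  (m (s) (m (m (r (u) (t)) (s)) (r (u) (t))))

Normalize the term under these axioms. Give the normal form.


normal form = (m (r (u) (t)) (r (u) (t)))

1. (m (s) (m (m (r (u) (t)) (s)) (r (u) (t))))  →  (m (m (r (u) (t)) (s)) (r (u) (t)))
2. (m (m (r (u) (t)) (s)) (r (u) (t)))  →  (m (r (u) (t)) (r (u) (t)))


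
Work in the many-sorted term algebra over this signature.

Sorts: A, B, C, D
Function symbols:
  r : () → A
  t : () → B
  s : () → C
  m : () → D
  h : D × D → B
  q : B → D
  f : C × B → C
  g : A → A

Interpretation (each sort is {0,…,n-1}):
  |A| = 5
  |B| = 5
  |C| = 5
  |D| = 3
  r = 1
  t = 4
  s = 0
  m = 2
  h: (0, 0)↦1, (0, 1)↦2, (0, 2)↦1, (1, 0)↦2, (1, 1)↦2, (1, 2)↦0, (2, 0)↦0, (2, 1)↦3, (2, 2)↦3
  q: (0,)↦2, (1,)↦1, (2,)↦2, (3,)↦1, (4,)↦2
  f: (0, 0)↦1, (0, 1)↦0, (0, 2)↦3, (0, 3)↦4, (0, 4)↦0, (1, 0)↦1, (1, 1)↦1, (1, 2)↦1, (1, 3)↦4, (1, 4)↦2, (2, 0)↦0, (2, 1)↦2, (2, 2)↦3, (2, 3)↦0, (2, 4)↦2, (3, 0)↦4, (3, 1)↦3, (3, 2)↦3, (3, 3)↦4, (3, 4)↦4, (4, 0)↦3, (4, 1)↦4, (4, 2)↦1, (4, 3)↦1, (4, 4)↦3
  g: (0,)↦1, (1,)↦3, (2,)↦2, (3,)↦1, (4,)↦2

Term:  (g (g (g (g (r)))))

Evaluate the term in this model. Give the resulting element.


  r = 1
  (g (r)) = g(1,) = 3
  (g (g (r))) = g(3,) = 1
  (g (g (g (r)))) = g(1,) = 3
  (g (g (g (g (r))))) = g(3,) = 1

value = 1


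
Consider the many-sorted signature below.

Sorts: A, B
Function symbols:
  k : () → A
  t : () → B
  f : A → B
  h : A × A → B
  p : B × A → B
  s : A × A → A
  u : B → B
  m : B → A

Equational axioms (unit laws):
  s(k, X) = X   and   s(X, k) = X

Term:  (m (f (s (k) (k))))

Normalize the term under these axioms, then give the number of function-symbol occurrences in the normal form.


1. (m (f (s (k) (k))))  →  (m (f (k)))
normal form: (m (f (k)))

size = 3


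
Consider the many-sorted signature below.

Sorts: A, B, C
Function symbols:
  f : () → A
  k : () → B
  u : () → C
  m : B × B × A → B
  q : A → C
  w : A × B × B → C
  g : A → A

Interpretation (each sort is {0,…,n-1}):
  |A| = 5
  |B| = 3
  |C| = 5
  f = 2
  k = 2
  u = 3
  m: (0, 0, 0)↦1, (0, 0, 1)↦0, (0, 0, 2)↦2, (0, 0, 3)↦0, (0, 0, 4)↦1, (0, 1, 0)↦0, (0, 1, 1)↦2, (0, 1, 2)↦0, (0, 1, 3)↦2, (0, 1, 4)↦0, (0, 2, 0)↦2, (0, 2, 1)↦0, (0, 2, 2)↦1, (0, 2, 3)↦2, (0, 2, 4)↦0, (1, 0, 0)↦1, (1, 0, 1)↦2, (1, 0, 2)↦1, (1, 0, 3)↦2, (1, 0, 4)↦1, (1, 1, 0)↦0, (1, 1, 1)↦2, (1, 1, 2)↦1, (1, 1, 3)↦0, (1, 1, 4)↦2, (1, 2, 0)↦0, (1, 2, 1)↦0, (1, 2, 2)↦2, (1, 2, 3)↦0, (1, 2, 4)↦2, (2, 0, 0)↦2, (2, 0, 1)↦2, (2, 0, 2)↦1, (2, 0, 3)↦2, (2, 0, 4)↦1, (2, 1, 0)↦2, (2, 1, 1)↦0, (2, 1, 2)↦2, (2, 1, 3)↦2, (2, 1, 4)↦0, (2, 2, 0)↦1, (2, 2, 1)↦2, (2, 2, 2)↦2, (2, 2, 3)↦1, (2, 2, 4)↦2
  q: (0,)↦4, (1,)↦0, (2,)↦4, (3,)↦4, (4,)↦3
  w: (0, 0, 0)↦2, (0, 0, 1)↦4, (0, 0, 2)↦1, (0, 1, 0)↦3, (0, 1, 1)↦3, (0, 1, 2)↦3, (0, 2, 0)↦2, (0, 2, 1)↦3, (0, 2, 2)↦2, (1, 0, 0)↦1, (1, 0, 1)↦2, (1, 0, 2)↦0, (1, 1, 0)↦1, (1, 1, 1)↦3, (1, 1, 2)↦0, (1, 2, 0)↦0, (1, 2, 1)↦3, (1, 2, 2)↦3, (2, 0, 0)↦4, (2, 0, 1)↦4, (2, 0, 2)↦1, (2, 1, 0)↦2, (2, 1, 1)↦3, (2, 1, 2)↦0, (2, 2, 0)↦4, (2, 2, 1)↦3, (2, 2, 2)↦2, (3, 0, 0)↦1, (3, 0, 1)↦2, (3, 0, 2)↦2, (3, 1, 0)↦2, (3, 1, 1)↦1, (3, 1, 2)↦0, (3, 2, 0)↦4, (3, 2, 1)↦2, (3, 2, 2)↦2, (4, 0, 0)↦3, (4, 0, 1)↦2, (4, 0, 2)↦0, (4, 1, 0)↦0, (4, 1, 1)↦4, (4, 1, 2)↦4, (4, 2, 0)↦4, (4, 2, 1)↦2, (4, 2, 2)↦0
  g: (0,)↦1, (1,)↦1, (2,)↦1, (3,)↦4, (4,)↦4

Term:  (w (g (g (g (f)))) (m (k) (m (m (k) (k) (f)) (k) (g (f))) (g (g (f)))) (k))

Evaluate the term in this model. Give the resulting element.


  f = 2
  (g (f)) = g(2,) = 1
  (g (g (f))) = g(1,) = 1
  (g (g (g (f)))) = g(1,) = 1
  k = 2
  k = 2
  k = 2
  f = 2
  (m (k) (k) (f)) = m(2, 2, 2) = 2
  k = 2
  f = 2
  (g (f)) = g(2,) = 1
  (m (m (k) (k) (f)) (k) (g (f))) = m(2, 2, 1) = 2
  f = 2
  (g (f)) = g(2,) = 1
  (g (g (f))) = g(1,) = 1
  (m (k) (m (m (k) (k) (f)) (k) (g (f))) (g (g (f)))) = m(2, 2, 1) = 2
  k = 2
  (w (g (g (g (f)))) (m (k) (m (m (k) (k) (f)) (k) (g (f))) (g (g (f)))) (k)) = w(1, 2, 2) = 3

value = 3


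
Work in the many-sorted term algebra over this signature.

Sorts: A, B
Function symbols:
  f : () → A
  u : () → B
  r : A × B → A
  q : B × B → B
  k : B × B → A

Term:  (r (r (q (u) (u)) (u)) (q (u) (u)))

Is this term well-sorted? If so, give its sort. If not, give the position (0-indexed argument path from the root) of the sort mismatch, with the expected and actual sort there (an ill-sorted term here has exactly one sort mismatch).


ill-sorted at position [0, 0]: expected A, got B

      (u) : B
      (u) : B
    (q (u) (u)) : B
    (u) : B
  (r (q (u) (u)) (u)) : ✗ arg 0 at [0, 0] has sort B, expected A
    (u) : B
    (u) : B
  (q (u) (u)) : B


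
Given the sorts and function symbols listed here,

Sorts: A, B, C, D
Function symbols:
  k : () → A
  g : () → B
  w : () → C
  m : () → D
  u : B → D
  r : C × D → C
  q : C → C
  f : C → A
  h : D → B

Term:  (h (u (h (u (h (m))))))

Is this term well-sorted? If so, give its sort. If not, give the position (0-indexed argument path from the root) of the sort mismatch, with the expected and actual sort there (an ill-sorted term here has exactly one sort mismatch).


          (m) : D
        (h (m)) : B
      (u (h (m))) : D
    (h (u (h (m)))) : B
  (u (h (u (h (m))))) : D
(h (u (h (u (h (m)))))) : B

well-sorted; sort = B


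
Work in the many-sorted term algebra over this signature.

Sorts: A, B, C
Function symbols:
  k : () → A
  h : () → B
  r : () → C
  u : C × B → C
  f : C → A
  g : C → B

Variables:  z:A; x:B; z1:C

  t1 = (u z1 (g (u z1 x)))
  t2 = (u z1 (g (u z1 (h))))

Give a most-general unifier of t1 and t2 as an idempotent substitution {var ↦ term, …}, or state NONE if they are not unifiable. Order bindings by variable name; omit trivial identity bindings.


{x ↦ (h)}


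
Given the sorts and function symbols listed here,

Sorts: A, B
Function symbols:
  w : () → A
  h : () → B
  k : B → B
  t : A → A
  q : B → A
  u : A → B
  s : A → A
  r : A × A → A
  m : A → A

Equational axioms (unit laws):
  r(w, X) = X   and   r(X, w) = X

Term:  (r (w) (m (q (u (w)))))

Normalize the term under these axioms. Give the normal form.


1. (r (w) (m (q (u (w)))))  →  (m (q (u (w))))

normal form = (m (q (u (w))))


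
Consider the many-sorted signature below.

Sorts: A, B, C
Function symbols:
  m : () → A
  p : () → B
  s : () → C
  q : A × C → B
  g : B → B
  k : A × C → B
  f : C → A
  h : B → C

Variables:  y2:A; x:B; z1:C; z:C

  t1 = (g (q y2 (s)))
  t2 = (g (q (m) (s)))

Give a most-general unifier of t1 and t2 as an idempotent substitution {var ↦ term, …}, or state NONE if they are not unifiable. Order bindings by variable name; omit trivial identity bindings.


{y2 ↦ (m)}


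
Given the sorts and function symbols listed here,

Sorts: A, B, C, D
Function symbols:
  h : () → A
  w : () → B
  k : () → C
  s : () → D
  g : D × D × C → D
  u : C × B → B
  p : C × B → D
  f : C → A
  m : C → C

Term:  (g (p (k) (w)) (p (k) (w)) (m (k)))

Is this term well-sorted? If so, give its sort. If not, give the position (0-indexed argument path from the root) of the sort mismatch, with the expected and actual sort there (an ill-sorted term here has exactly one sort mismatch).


well-sorted; sort = D

    (k) : C
    (w) : B
  (p (k) (w)) : D
    (k) : C
    (w) : B
  (p (k) (w)) : D
    (k) : C
  (m (k)) : C
(g (p (k) (w)) (p (k) (w)) (m (k))) : D


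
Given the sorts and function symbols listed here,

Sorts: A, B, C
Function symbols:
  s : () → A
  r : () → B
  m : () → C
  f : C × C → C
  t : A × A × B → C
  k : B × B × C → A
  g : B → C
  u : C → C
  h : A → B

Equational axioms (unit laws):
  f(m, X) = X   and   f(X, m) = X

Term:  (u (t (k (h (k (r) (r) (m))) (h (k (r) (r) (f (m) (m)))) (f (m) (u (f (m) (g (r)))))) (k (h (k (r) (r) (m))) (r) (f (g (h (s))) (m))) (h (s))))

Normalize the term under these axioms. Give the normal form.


1. (u (t (k (h (k (r) (r) (m))) (h (k (r) (r) (f (m) (m)))) (f (m) (u (f (m) (g (r)))))) (k (h (k (r) (r) (m))) (r) (f (g (h (s))) (m))) (h (s))))  →  (u (t (k (h (k (r) (r) (m))) (h (k (r) (r) (m))) (f (m) (u (f (m) (g (r)))))) (k (h (k (r) (r) (m))) (r) (f (g (h (s))) (m))) (h (s))))
2. (u (t (k (h (k (r) (r) (m))) (h (k (r) (r) (m))) (f (m) (u (f (m) (g (r)))))) (k (h (k (r) (r) (m))) (r) (f (g (h (s))) (m))) (h (s))))  →  (u (t (k (h (k (r) (r) (m))) (h (k (r) (r) (m))) (u (f (m) (g (r))))) (k (h (k (r) (r) (m))) (r) (f (g (h (s))) (m))) (h (s))))
3. (u (t (k (h (k (r) (r) (m))) (h (k (r) (r) (m))) (u (f (m) (g (r))))) (k (h (k (r) (r) (m))) (r) (f (g (h (s))) (m))) (h (s))))  →  (u (t (k (h (k (r) (r) (m))) (h (k (r) (r) (m))) (u (g (r)))) (k (h (k (r) (r) (m))) (r) (f (g (h (s))) (m))) (h (s))))
4. (u (t (k (h (k (r) (r) (m))) (h (k (r) (r) (m))) (u (g (r)))) (k (h (k (r) (r) (m))) (r) (f (g (h (s))) (m))) (h (s))))  →  (u (t (k (h (k (r) (r) (m))) (h (k (r) (r) (m))) (u (g (r)))) (k (h (k (r) (r) (m))) (r) (g (h (s)))) (h (s))))

normal form = (u (t (k (h (k (r) (r) (m))) (h (k (r) (r) (m))) (u (g (r)))) (k (h (k (r) (r) (m))) (r) (g (h (s)))) (h (s))))


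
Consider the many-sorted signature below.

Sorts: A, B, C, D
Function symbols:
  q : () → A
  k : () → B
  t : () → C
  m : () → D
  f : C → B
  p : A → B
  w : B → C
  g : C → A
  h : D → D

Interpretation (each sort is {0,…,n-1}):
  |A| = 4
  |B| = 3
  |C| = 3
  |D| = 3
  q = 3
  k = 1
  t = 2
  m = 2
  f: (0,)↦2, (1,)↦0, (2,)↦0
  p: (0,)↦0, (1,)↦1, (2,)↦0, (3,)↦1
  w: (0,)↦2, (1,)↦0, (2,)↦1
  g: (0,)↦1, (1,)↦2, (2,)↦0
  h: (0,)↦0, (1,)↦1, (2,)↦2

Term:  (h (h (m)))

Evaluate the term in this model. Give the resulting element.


  m = 2
  (h (m)) = h(2,) = 2
  (h (h (m))) = h(2,) = 2

value = 2


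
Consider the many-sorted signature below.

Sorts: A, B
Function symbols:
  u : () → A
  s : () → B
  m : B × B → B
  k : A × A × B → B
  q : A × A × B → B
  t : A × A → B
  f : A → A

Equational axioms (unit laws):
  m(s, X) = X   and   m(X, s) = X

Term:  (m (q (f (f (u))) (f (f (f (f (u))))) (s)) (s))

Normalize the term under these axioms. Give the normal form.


1. (m (q (f (f (u))) (f (f (f (f (u))))) (s)) (s))  →  (q (f (f (u))) (f (f (f (f (u))))) (s))

normal form = (q (f (f (u))) (f (f (f (f (u))))) (s))


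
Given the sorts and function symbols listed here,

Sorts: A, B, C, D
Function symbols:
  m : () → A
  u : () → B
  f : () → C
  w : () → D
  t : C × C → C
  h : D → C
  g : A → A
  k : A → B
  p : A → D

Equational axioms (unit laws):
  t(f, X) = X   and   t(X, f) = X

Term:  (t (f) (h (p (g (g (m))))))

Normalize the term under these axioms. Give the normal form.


normal form = (h (p (g (g (m)))))

1. (t (f) (h (p (g (g (m))))))  →  (h (p (g (g (m)))))


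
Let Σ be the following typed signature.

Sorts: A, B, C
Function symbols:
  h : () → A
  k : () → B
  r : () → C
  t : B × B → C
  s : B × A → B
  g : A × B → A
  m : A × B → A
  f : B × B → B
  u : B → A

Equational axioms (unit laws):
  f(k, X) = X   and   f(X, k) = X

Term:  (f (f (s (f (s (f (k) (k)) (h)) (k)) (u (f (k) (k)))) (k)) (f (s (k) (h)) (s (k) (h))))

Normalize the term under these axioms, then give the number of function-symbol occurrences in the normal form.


1. (f (f (s (f (s (f (k) (k)) (h)) (k)) (u (f (k) (k)))) (k)) (f (s (k) (h)) (s (k) (h))))  →  (f (s (f (s (f (k) (k)) (h)) (k)) (u (f (k) (k)))) (f (s (k) (h)) (s (k) (h))))
2. (f (s (f (s (f (k) (k)) (h)) (k)) (u (f (k) (k)))) (f (s (k) (h)) (s (k) (h))))  →  (f (s (s (f (k) (k)) (h)) (u (f (k) (k)))) (f (s (k) (h)) (s (k) (h))))
3. (f (s (s (f (k) (k)) (h)) (u (f (k) (k)))) (f (s (k) (h)) (s (k) (h))))  →  (f (s (s (k) (h)) (u (f (k) (k)))) (f (s (k) (h)) (s (k) (h))))
4. (f (s (s (k) (h)) (u (f (k) (k)))) (f (s (k) (h)) (s (k) (h))))  →  (f (s (s (k) (h)) (u (k))) (f (s (k) (h)) (s (k) (h))))
normal form: (f (s (s (k) (h)) (u (k))) (f (s (k) (h)) (s (k) (h))))

size = 14


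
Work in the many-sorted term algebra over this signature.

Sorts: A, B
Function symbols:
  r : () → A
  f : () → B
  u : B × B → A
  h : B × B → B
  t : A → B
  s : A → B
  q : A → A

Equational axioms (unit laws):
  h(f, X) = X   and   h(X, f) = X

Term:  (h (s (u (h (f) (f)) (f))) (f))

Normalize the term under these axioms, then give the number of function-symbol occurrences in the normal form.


1. (h (s (u (h (f) (f)) (f))) (f))  →  (s (u (h (f) (f)) (f)))
2. (s (u (h (f) (f)) (f)))  →  (s (u (f) (f)))
normal form: (s (u (f) (f)))

size = 4
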